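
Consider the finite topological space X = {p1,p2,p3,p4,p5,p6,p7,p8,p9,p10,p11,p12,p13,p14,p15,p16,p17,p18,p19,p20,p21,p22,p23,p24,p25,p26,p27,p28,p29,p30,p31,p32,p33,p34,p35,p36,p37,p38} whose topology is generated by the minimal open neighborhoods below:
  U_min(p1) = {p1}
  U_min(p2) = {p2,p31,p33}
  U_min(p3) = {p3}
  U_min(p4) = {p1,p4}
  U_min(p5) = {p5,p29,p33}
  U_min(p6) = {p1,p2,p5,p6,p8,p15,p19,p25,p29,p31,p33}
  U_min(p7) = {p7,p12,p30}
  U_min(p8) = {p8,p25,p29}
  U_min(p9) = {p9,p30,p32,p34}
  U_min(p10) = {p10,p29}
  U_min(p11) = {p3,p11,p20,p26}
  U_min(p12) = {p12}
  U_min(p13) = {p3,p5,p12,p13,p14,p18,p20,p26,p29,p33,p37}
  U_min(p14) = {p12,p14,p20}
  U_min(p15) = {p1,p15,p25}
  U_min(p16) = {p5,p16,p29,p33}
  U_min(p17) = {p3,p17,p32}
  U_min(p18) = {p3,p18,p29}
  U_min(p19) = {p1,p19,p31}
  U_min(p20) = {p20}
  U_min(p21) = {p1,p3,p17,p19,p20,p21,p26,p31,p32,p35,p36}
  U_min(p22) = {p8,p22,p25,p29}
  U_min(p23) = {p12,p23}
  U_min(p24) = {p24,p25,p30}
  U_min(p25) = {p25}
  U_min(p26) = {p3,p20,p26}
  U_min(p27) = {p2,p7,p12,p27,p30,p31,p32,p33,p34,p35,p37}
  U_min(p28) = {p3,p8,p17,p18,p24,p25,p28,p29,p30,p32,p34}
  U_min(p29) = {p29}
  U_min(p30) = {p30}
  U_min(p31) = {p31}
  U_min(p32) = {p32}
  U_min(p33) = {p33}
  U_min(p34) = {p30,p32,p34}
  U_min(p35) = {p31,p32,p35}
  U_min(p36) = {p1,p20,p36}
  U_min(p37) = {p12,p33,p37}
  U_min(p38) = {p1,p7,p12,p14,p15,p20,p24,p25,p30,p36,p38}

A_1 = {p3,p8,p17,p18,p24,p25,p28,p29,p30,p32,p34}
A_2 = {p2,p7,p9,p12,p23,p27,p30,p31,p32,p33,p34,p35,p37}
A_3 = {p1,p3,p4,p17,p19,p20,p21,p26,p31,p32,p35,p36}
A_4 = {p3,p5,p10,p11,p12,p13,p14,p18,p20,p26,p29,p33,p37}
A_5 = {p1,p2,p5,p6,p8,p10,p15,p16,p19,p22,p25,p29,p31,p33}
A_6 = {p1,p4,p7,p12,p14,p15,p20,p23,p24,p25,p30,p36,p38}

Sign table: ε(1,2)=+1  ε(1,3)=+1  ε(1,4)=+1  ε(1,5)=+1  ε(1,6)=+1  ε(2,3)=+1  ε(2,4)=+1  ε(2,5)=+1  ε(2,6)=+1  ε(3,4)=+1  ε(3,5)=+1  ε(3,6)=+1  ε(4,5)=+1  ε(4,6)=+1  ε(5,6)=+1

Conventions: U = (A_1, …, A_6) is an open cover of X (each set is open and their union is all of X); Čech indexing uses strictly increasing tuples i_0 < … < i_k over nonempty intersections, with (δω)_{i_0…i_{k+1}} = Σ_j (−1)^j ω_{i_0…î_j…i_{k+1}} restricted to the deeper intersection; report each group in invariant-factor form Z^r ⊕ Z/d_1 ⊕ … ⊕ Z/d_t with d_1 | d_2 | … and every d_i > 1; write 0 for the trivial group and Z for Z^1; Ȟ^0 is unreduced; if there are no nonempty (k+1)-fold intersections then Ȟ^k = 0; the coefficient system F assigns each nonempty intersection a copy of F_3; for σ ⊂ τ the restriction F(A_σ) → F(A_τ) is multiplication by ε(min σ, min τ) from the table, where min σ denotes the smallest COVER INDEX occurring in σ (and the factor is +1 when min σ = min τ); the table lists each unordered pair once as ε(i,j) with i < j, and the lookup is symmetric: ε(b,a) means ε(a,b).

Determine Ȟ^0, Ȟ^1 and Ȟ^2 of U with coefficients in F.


Ȟ^0 = Z/3, Ȟ^1 = 0 and Ȟ^2 = 0

nerve of the cover:
  A12={p30,p32,p34} A13={p3,p17,p32} A14={p3,p18,p29} A15={p8,p25,p29} A16={p24,p25,p30} A23={p31,p32,p35} A24={p12,p33,p37} A25={p2,p31,p33} A26={p7,p12,p23,p30} A34={p3,p20,p26} A35={p1,p19,p31} A36={p1,p4,p20,p36} A45={p5,p10,p29,p33} A46={p12,p14,p20} A56={p1,p15,p25}
  A123={p32} A126={p30} A134={p3} A145={p29} A156={p25} A235={p31} A245={p33} A246={p12} A346={p20} A356={p1}
C dims 6,15,10; δ0: rk_F3 5; δ1: rk_F3 10
Ȟ^0 = (6 − 5) − 0 = 1, so Ȟ^0 ≅ Z/3
Ȟ^1 = (15 − 10) − 5 = 0, so Ȟ^1 ≅ 0
Ȟ^2 = (10 − 0) − 10 = 0, so Ȟ^2 ≅ 0


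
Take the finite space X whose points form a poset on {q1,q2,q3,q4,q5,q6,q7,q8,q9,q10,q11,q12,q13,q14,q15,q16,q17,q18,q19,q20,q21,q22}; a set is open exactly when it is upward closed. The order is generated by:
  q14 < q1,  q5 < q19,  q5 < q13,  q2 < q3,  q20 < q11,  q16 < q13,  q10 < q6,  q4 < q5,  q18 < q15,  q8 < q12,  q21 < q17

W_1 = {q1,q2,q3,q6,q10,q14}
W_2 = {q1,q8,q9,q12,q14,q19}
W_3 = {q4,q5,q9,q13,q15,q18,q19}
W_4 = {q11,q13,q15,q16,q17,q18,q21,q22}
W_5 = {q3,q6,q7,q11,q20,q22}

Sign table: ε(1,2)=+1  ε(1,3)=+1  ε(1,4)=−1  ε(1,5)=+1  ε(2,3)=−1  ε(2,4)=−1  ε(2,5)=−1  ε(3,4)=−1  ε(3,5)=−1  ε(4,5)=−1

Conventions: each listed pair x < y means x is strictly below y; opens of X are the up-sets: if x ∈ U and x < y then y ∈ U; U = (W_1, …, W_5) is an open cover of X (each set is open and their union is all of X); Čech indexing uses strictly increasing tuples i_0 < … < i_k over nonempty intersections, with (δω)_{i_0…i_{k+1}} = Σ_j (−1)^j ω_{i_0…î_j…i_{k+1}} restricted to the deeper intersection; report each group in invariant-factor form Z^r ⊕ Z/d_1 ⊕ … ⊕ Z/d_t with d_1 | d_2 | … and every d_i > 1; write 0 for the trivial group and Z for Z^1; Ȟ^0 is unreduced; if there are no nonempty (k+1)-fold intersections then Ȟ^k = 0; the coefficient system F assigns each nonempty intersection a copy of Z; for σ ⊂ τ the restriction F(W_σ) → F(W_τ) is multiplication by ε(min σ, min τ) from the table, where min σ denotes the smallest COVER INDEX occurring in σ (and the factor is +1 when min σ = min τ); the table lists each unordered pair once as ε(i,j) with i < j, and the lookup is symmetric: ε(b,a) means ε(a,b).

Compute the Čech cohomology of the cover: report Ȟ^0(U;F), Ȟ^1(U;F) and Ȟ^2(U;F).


intersection data:
  W12={q1,q14} W15={q3,q6} W23={q9,q19} W34={q13,q15,q18} W45={q11,q22}
C dims 5,5; δ0: rk 5, SNF 1^4·2
Ȟ^0 = (5 − 5) − 0 = 0, so Ȟ^0 ≅ 0
Ȟ^1 = (5 − 0) − 5 = 0 plus torsion [2], so Ȟ^1 ≅ Z/2
Ȟ^2 = (0 − 0) − 0 = 0, so Ȟ^2 ≅ 0

Ȟ^0(U;F) ≅ 0, Ȟ^1(U;F) ≅ Z/2 and Ȟ^2(U;F) ≅ 0


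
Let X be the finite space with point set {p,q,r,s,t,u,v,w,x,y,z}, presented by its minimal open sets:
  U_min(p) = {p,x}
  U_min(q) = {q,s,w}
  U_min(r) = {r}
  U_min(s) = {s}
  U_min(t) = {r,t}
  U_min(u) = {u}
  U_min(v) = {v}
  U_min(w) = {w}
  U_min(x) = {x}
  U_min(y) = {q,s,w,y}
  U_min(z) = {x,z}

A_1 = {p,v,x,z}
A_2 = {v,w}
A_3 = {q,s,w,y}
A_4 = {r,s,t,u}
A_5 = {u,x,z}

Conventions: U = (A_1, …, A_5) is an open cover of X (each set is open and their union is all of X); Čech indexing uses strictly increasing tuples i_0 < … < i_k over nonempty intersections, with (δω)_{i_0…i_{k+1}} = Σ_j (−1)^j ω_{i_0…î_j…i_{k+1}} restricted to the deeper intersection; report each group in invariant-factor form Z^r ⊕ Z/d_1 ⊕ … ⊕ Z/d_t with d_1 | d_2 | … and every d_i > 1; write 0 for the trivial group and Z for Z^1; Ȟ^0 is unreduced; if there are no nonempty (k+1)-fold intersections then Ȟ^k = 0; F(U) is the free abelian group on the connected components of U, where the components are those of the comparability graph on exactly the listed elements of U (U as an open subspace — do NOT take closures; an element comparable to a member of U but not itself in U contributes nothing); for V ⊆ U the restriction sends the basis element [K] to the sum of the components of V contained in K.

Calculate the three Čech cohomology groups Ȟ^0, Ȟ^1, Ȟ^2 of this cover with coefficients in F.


Ȟ^0(U;F) ≅ Z^5; Ȟ^1(U;F) ≅ 0; Ȟ^2(U;F) ≅ 0

nonempty overlaps:
  A12={v} A15={x,z} A23={w} A34={s} A45={u}
components per intersection:
  A1: {p,x,z} {v}
  A2: {v} {w}
  A3: {q,s,w,y}
  A4: {r,t} {s} {u}
  A5: {u} {x,z}
  A12: {v}
  A15: {x,z}
  A23: {w}
  A34: {s}
  A45: {u}
C dims 10,5; δ0: rk 5, SNF 1^5
degree 0: 10−5−0 = 5 → Ȟ^0 ≅ Z^5
degree 1: 5−0−5 = 0 → Ȟ^1 ≅ 0
degree 2: 0−0−0 = 0 → Ȟ^2 ≅ 0


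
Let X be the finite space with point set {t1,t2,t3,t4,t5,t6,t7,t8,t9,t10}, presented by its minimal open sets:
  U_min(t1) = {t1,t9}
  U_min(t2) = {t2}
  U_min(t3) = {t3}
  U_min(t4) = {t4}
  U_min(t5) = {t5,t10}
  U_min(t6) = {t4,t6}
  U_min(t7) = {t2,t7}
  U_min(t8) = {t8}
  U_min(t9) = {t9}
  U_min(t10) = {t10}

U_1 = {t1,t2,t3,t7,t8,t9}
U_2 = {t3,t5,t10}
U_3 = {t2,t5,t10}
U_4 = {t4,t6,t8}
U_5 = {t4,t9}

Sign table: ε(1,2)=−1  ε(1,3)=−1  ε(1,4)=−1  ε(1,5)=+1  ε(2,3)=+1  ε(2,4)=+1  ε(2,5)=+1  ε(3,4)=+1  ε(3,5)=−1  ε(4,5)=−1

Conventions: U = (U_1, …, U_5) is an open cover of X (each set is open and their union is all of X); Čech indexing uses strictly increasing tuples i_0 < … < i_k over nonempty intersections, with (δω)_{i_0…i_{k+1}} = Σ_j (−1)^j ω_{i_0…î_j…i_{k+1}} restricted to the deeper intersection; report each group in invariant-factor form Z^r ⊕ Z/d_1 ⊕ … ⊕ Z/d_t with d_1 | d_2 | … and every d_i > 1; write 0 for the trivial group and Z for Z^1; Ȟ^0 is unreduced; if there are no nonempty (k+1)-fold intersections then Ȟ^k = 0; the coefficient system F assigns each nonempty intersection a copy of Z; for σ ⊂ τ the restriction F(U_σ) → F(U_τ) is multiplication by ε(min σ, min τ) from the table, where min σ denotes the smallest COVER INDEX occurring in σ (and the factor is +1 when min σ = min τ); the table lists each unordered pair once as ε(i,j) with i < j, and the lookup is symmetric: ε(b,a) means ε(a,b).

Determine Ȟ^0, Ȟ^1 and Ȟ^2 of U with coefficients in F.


intersection data:
  U12={t3} U13={t2} U14={t8} U15={t9} U23={t5,t10} U45={t4}
C dims 5,6; δ0: rk 4, SNF 1^4
Ȟ^0 = (5 − 4) − 0 = 1, so Ȟ^0 ≅ Z
Ȟ^1 = (6 − 0) − 4 = 2, so Ȟ^1 ≅ Z^2
Ȟ^2 = (0 − 0) − 0 = 0, so Ȟ^2 ≅ 0

Ȟ^0 = Z, Ȟ^1 = Z^2 and Ȟ^2 = 0


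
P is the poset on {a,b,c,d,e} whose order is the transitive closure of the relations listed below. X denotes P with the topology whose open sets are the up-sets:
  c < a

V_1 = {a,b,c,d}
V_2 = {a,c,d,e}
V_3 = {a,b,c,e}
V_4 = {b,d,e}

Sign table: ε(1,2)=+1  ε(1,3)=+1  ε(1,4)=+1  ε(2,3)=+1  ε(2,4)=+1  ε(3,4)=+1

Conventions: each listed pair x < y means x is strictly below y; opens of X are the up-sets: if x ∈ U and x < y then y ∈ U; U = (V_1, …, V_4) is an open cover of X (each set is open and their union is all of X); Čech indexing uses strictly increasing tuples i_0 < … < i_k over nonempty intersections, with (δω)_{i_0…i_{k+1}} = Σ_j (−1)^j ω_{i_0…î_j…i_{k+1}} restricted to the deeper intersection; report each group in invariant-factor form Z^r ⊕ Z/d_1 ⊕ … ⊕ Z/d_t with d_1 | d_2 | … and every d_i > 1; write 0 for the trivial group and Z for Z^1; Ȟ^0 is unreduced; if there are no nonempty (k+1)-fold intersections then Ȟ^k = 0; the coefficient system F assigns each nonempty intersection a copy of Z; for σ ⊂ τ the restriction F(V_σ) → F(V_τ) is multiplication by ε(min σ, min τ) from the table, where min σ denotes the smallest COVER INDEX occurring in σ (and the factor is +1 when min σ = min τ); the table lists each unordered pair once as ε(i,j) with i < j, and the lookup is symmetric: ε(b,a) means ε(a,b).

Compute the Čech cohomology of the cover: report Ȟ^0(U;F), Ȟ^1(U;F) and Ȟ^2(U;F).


nonempty overlaps:
  V12={a,c,d} V13={a,b,c} V14={b,d} V23={a,c,e} V24={d,e} V34={b,e}
  V123={a,c} V124={d} V134={b} V234={e}
C dims 4,6,4; δ0: rk 3, SNF 1^3; δ1: rk 3, SNF 1^3
degree 0: 4−3−0 = 1 → Ȟ^0 ≅ Z
degree 1: 6−3−3 = 0 → Ȟ^1 ≅ 0
degree 2: 4−0−3 = 1 → Ȟ^2 ≅ Z

Ȟ^0 = Z, Ȟ^1 = 0 and Ȟ^2 = Z


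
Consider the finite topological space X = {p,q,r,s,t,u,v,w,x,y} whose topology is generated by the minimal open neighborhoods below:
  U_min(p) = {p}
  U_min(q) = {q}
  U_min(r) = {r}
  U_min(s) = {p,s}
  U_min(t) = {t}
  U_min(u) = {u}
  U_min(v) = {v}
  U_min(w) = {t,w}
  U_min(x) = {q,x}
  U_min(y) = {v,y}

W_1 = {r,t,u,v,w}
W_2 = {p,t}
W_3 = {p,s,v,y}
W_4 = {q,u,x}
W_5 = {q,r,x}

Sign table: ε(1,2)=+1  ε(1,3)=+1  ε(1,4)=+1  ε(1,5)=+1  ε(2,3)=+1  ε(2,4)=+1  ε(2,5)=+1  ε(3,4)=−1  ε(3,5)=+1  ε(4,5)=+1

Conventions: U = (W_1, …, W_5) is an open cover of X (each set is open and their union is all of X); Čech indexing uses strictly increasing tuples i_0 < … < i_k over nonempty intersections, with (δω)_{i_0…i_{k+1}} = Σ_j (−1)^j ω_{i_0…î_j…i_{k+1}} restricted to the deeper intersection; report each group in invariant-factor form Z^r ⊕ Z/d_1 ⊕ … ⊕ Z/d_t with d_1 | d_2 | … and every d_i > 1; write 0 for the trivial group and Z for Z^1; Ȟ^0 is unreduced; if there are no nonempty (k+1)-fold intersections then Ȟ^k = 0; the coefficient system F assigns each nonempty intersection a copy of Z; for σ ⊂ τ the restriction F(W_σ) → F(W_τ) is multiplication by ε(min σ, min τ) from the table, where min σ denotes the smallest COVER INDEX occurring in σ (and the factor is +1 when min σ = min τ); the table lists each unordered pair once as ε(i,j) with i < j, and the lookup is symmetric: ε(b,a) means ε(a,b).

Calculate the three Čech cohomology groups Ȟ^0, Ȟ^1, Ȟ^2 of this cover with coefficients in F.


Ȟ^0 = Z, Ȟ^1 = Z^2, Ȟ^2 = 0

nonempty overlaps:
  W12={t} W13={v} W14={u} W15={r} W23={p} W45={q,x}
C dims 5,6; δ0: rk 4, SNF 1^4
degree 0: 5−4−0 = 1 → Ȟ^0 ≅ Z
degree 1: 6−0−4 = 2 → Ȟ^1 ≅ Z^2
degree 2: 0−0−0 = 0 → Ȟ^2 ≅ 0


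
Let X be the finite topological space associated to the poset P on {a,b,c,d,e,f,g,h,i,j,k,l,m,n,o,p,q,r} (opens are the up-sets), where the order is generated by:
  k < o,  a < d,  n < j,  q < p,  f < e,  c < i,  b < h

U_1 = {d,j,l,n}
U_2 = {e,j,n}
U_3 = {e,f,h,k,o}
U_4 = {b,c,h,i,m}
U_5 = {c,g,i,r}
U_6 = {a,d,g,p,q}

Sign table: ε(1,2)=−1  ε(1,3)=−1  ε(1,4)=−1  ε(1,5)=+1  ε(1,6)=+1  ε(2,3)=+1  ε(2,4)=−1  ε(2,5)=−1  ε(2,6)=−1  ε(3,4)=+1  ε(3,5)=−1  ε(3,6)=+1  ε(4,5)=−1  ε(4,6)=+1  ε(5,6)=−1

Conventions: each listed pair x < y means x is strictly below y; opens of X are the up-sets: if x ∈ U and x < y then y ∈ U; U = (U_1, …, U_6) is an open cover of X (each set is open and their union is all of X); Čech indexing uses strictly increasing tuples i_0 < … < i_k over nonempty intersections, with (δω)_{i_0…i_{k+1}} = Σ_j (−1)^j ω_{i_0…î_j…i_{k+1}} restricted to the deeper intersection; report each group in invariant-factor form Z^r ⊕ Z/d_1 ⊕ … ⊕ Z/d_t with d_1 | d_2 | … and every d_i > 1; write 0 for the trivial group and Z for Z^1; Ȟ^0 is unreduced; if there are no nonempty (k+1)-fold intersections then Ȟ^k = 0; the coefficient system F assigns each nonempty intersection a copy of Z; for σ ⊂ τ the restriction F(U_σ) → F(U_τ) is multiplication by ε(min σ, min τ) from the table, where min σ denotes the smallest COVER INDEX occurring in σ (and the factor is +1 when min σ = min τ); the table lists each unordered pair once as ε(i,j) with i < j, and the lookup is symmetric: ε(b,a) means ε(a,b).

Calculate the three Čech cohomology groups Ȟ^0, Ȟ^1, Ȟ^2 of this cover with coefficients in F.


Ȟ^0 ≅ 0; Ȟ^1 ≅ Z/2; Ȟ^2 ≅ 0

nerve simplices:
  U12={j,n} U16={d} U23={e} U34={h} U45={c,i} U56={g}
C dims 6,6; δ0: rk 6, SNF 1^5·2
degree 0: 6−6−0 = 0 → Ȟ^0 ≅ 0
degree 1: 6−0−6 = 0 plus torsion [2] → Ȟ^1 ≅ Z/2
degree 2: 0−0−0 = 0 → Ȟ^2 ≅ 0


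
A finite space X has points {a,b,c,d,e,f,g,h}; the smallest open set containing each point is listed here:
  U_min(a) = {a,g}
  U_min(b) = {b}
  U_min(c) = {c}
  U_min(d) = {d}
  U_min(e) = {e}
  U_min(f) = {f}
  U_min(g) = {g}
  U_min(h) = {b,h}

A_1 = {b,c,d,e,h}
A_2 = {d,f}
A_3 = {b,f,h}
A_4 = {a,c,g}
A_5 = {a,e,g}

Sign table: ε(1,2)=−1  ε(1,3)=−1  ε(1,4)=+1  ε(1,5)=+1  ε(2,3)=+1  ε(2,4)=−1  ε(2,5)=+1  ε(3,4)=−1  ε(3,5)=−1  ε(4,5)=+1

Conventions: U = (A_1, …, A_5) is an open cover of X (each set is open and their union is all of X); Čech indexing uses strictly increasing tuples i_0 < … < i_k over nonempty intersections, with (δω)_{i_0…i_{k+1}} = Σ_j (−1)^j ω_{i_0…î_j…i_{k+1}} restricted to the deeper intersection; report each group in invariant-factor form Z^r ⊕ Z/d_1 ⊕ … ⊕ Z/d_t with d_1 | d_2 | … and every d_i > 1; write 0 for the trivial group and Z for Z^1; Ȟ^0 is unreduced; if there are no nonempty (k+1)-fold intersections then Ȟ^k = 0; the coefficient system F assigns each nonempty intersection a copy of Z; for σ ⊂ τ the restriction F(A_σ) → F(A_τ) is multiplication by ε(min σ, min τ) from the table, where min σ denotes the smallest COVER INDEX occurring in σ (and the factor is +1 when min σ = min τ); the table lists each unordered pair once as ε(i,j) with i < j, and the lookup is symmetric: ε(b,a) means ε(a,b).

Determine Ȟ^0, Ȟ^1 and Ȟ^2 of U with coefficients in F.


Ȟ^0(U;F) ≅ Z, Ȟ^1(U;F) ≅ Z^2, Ȟ^2(U;F) ≅ 0

nerve simplices:
  A12={d} A13={b,h} A14={c} A15={e} A23={f} A45={a,g}
C dims 5,6; δ0: rk 4, SNF 1^4
degree 0: 5−4−0 = 1 → Ȟ^0 ≅ Z
degree 1: 6−0−4 = 2 → Ȟ^1 ≅ Z^2
degree 2: 0−0−0 = 0 → Ȟ^2 ≅ 0


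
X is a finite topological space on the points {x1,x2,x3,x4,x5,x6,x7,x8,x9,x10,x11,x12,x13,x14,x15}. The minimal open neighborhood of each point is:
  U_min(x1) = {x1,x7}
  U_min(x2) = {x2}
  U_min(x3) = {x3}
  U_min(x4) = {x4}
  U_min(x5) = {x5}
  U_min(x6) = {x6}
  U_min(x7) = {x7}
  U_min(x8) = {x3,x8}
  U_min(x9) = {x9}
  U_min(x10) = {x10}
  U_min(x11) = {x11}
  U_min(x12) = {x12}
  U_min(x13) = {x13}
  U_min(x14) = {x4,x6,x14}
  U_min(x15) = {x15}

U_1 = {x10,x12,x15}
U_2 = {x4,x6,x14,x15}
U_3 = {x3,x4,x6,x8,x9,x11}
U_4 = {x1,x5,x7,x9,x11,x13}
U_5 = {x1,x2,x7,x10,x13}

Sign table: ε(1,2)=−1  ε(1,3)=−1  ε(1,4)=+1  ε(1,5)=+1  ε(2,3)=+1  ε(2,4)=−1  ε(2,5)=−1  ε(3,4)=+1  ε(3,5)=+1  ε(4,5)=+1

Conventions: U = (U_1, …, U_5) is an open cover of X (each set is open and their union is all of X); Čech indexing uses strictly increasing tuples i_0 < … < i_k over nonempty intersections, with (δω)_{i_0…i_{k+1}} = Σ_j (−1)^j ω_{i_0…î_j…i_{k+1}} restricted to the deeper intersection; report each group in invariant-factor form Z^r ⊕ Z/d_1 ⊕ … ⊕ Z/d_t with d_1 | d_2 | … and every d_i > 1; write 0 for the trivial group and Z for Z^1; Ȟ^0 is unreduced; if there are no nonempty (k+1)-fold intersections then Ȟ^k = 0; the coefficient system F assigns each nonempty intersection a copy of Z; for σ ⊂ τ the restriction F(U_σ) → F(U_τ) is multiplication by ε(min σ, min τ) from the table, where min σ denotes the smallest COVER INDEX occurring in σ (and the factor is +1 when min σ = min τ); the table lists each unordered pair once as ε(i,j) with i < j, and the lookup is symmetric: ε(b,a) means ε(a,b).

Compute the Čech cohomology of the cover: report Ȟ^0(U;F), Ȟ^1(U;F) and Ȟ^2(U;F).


nerve simplices:
  U12={x15} U15={x10} U23={x4,x6} U34={x9,x11} U45={x1,x7,x13}
C dims 5,5; δ0: rk 5, SNF 1^4·2
degree 0: 5−5−0 = 0 → Ȟ^0 ≅ 0
degree 1: 5−0−5 = 0 plus torsion [2] → Ȟ^1 ≅ Z/2
degree 2: 0−0−0 = 0 → Ȟ^2 ≅ 0

Ȟ^0 = 0,  Ȟ^1 = Z/2,  Ȟ^2 = 0


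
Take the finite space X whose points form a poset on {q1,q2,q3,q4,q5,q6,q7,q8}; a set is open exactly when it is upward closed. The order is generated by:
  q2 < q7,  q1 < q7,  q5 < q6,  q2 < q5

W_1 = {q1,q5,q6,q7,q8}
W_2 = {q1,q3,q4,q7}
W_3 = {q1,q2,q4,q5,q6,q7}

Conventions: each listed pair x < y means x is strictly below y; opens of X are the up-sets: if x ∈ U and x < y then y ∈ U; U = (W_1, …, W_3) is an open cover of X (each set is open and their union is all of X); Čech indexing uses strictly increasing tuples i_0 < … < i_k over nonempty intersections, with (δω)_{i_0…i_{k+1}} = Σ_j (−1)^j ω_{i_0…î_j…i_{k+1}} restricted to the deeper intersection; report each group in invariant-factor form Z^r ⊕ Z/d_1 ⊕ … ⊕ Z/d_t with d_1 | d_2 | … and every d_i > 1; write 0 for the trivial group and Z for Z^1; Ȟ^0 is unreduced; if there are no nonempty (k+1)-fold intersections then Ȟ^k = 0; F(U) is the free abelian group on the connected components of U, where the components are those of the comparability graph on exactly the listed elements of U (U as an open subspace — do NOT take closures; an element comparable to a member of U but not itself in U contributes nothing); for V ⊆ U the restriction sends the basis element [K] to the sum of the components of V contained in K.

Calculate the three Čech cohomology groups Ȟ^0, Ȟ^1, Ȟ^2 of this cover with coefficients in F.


intersection data:
  W12={q1,q7} W13={q1,q5,q6,q7} W23={q1,q4,q7}
  W123={q1,q7}
components per intersection:
  W1: {q1,q7} {q5,q6} {q8}
  W2: {q1,q7} {q3} {q4}
  W3: {q1,q2,q5,q6,q7} {q4}
  W12: {q1,q7}
  W13: {q1,q7} {q5,q6}
  W23: {q1,q7} {q4}
  W123: {q1,q7}
C dims 8,5,1; δ0: rk 4, SNF 1^4; δ1: rk 1, SNF 1^1
Ȟ^0 = (8 − 4) − 0 = 4, so Ȟ^0 ≅ Z^4
Ȟ^1 = (5 − 1) − 4 = 0, so Ȟ^1 ≅ 0
Ȟ^2 = (1 − 0) − 1 = 0, so Ȟ^2 ≅ 0

Ȟ^0(U;F) ≅ Z^4,  Ȟ^1(U;F) ≅ 0,  Ȟ^2(U;F) ≅ 0


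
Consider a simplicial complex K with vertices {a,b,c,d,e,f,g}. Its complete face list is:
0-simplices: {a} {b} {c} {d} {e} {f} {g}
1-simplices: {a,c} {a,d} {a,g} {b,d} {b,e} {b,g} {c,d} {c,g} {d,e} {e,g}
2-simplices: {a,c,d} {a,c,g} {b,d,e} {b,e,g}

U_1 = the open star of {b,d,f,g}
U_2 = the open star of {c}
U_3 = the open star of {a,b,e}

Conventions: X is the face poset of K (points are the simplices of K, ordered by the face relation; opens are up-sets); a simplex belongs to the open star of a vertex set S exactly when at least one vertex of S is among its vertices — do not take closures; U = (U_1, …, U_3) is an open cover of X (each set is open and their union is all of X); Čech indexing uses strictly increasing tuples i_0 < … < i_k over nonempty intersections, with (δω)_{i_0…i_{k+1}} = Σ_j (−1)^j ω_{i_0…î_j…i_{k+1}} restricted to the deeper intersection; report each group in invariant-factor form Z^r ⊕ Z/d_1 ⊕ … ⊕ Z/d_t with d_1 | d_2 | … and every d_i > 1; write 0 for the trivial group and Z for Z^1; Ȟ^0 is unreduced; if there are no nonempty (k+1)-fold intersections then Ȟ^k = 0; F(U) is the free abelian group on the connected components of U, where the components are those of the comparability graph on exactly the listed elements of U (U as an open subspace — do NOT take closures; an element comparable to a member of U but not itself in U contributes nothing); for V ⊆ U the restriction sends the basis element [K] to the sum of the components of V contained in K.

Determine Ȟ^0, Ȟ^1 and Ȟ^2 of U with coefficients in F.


intersection data:
  U1={{b},{d},{f},{g},{a,d},{a,g},{b,d},{b,e},{b,g},{c,d},{c,g},{d,e},{e,g},{a,c,d},{a,c,g},{b,d,e},{b,e,g}} U2={{c},{a,c},{c,d},{c,g},{a,c,d},{a,c,g}} U3={{a},{b},{e},{a,c},{a,d},{a,g},{b,d},{b,e},{b,g},{d,e},{e,g},{a,c,d},{a,c,g},{b,d,e},{b,e,g}}
  U12={{c,d},{c,g},{a,c,d},{a,c,g}} U13={{b},{a,d},{a,g},{b,d},{b,e},{b,g},{d,e},{e,g},{a,c,d},{a,c,g},{b,d,e},{b,e,g}} U23={{a,c},{a,c,d},{a,c,g}}
  U123={{a,c,d},{a,c,g}}
components per intersection:
  U1: {{b},{d},{g},{a,d},{a,g},{b,d},{b,e},{b,g},{c,d},{c,g},{d,e},{e,g},{a,c,d},{a,c,g},{b,d,e},{b,e,g}} {{f}}
  U2: {{c},{a,c},{c,d},{c,g},{a,c,d},{a,c,g}}
  U3: {{a},{a,c},{a,d},{a,g},{a,c,d},{a,c,g}} {{b},{e},{b,d},{b,e},{b,g},{d,e},{e,g},{b,d,e},{b,e,g}}
  U12: {{c,d},{a,c,d}} {{c,g},{a,c,g}}
  U13: {{b},{b,d},{b,e},{b,g},{d,e},{e,g},{b,d,e},{b,e,g}} {{a,d},{a,c,d}} {{a,g},{a,c,g}}
  U23: {{a,c},{a,c,d},{a,c,g}}
  U123: {{a,c,d}} {{a,c,g}}
C dims 5,6,2; δ0: rk 3, SNF 1^3; δ1: rk 2, SNF 1^2
Ȟ^0 = (5 − 3) − 0 = 2, so Ȟ^0 ≅ Z^2
Ȟ^1 = (6 − 2) − 3 = 1, so Ȟ^1 ≅ Z
Ȟ^2 = (2 − 0) − 2 = 0, so Ȟ^2 ≅ 0

Ȟ^0(U;F) ≅ Z^2, Ȟ^1(U;F) ≅ Z, Ȟ^2(U;F) ≅ 0


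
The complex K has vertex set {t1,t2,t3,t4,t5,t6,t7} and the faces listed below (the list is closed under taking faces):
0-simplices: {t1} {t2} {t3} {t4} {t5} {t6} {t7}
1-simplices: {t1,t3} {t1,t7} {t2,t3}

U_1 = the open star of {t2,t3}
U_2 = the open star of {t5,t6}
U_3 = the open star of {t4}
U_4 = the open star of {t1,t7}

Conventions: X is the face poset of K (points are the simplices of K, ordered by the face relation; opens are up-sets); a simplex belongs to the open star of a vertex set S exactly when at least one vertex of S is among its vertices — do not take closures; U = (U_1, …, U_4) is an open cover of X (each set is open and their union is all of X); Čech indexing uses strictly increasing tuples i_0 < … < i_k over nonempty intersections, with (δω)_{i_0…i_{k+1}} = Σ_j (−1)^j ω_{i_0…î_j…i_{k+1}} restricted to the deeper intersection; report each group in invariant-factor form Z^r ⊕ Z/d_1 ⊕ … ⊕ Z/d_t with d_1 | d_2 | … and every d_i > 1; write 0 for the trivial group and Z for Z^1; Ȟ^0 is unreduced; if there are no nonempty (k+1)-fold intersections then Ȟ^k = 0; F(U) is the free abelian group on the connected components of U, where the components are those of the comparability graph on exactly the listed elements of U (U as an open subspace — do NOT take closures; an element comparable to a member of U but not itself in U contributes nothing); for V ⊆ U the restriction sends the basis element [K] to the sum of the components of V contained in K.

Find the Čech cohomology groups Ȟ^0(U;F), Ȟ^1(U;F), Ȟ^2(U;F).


intersection data:
  U1={{t2},{t3},{t1,t3},{t2,t3}} U2={{t5},{t6}} U3={{t4}} U4={{t1},{t7},{t1,t3},{t1,t7}}
  U14={{t1,t3}}
components per intersection:
  U1: {{t2},{t3},{t1,t3},{t2,t3}}
  U2: {{t5}} {{t6}}
  U3: {{t4}}
  U4: {{t1},{t7},{t1,t3},{t1,t7}}
  U14: {{t1,t3}}
C dims 5,1; δ0: rk 1, SNF 1^1
Ȟ^0 = (5 − 1) − 0 = 4, so Ȟ^0 ≅ Z^4
Ȟ^1 = (1 − 0) − 1 = 0, so Ȟ^1 ≅ 0
Ȟ^2 = (0 − 0) − 0 = 0, so Ȟ^2 ≅ 0

Ȟ^0 ≅ Z^4, Ȟ^1 ≅ 0, Ȟ^2 ≅ 0


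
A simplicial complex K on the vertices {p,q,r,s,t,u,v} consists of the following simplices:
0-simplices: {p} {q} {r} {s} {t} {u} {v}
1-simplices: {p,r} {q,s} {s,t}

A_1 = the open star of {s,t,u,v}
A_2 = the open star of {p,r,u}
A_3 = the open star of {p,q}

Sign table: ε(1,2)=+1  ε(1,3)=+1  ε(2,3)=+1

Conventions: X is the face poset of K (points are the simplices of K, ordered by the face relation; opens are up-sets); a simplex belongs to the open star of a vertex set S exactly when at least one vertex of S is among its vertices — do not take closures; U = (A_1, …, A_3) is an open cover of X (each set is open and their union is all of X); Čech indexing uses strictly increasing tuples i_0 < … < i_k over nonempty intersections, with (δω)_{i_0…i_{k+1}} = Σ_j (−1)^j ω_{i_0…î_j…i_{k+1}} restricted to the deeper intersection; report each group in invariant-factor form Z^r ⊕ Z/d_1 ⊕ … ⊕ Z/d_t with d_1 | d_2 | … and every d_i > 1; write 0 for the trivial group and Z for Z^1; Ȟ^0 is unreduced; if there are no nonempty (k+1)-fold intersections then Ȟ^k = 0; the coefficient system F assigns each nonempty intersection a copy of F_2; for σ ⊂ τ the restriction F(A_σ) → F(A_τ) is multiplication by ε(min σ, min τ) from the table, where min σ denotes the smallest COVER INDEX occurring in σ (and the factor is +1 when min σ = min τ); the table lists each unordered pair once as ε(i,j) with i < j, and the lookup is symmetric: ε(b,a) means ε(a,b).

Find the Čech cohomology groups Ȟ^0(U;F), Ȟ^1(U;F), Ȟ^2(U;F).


nonempty intersections:
  A1={{s},{t},{u},{v},{q,s},{s,t}} A2={{p},{r},{u},{p,r}} A3={{p},{q},{p,r},{q,s}}
  A12={{u}} A13={{q,s}} A23={{p},{p,r}}
C dims 3,3; δ0: rk_F2 2
Ȟ^0: (3−2)−0=1 ⇒ Z/2
Ȟ^1: (3−0)−2=1 ⇒ Z/2
Ȟ^2: (0−0)−0=0 ⇒ 0

Ȟ^0 ≅ Z/2, Ȟ^1 ≅ Z/2, Ȟ^2 ≅ 0


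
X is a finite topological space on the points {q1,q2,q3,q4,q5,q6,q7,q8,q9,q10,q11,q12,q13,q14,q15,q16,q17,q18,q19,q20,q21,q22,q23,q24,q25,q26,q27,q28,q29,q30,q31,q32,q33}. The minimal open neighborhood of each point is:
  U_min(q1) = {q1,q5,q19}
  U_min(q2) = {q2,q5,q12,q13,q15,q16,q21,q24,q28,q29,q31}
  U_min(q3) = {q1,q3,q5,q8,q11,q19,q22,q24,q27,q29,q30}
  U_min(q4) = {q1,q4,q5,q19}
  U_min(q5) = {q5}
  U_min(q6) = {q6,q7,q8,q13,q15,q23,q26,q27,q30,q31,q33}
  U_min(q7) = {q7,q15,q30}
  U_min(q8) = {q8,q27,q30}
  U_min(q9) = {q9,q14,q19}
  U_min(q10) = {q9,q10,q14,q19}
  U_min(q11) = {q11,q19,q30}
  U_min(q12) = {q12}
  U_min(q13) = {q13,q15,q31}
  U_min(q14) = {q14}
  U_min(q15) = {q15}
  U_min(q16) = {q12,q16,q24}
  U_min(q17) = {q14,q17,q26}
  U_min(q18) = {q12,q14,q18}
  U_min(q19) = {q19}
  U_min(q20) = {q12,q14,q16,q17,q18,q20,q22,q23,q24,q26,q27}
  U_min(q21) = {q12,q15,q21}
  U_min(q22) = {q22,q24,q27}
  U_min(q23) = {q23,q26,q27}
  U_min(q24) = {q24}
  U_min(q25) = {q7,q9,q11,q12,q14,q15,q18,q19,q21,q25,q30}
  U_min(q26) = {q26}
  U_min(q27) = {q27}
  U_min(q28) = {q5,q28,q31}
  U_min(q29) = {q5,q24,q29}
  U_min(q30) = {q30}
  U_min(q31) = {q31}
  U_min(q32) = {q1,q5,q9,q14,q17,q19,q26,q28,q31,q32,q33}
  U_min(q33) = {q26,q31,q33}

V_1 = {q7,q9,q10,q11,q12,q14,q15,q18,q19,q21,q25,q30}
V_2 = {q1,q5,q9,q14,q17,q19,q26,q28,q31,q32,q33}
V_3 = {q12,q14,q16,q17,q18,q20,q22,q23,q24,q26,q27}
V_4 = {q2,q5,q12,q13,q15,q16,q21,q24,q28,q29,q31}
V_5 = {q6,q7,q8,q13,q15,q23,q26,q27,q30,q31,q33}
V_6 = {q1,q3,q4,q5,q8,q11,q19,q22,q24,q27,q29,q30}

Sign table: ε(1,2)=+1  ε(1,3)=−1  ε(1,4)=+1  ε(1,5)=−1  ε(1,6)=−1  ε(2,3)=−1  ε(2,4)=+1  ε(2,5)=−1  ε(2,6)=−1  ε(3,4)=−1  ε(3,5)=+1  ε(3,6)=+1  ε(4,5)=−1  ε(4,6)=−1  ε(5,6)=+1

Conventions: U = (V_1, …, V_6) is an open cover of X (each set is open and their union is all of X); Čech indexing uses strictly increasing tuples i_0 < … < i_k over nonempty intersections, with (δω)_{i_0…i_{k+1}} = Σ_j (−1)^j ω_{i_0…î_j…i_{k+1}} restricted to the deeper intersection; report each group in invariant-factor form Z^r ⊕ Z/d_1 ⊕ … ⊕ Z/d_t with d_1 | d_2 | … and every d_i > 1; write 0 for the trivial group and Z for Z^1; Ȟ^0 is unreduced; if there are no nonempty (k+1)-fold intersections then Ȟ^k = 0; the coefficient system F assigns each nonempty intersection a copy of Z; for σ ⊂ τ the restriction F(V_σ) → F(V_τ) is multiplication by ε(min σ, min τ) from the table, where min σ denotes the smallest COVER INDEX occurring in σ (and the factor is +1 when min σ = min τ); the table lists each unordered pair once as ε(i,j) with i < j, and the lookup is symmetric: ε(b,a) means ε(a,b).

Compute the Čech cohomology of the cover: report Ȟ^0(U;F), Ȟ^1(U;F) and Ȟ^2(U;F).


Ȟ^0(U;F) ≅ Z, Ȟ^1(U;F) ≅ 0 and Ȟ^2(U;F) ≅ Z/2

cover nerve:
  V12={q9,q14,q19} V13={q12,q14,q18} V14={q12,q15,q21} V15={q7,q15,q30} V16={q11,q19,q30} V23={q14,q17,q26} V24={q5,q28,q31} V25={q26,q31,q33} V26={q1,q5,q19} V34={q12,q16,q24} V35={q23,q26,q27} V36={q22,q24,q27} V45={q13,q15,q31} V46={q5,q24,q29} V56={q8,q27,q30}
  V123={q14} V126={q19} V134={q12} V145={q15} V156={q30} V235={q26} V245={q31} V246={q5} V346={q24} V356={q27}
C dims 6,15,10; δ0: rk 5, SNF 1^5; δ1: rk 10, SNF 1^9·2
Ȟ^0: (6−5)−0=1 ⇒ Z
Ȟ^1: (15−10)−5=0 ⇒ 0
Ȟ^2: (10−0)−10=0 plus torsion [2] ⇒ Z/2


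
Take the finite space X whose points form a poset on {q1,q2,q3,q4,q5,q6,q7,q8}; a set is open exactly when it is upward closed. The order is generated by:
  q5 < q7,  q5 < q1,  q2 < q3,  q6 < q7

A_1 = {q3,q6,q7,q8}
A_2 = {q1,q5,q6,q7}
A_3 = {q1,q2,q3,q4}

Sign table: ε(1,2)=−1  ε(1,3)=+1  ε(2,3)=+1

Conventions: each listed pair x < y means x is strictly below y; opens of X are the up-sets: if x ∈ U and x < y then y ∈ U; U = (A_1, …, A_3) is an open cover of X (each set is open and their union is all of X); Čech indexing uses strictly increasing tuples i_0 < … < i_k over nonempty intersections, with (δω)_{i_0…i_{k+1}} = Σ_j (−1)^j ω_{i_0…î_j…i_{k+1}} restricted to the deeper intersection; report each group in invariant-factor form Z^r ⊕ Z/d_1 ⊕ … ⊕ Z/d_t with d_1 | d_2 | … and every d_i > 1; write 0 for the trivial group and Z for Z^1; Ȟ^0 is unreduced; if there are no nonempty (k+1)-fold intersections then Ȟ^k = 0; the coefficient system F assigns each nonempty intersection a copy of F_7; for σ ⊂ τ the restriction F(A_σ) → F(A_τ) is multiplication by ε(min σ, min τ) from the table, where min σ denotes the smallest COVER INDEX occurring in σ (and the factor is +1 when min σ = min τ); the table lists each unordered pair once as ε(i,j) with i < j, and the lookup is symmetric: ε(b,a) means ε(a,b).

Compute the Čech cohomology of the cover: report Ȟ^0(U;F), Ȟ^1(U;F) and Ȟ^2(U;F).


cover nerve:
  A12={q6,q7} A13={q3} A23={q1}
C dims 3,3; δ0: rk_F7 3
Ȟ^0: (3−3)−0=0 ⇒ 0
Ȟ^1: (3−0)−3=0 ⇒ 0
Ȟ^2: (0−0)−0=0 ⇒ 0

Ȟ^0(U;F) ≅ 0, Ȟ^1(U;F) ≅ 0, Ȟ^2(U;F) ≅ 0


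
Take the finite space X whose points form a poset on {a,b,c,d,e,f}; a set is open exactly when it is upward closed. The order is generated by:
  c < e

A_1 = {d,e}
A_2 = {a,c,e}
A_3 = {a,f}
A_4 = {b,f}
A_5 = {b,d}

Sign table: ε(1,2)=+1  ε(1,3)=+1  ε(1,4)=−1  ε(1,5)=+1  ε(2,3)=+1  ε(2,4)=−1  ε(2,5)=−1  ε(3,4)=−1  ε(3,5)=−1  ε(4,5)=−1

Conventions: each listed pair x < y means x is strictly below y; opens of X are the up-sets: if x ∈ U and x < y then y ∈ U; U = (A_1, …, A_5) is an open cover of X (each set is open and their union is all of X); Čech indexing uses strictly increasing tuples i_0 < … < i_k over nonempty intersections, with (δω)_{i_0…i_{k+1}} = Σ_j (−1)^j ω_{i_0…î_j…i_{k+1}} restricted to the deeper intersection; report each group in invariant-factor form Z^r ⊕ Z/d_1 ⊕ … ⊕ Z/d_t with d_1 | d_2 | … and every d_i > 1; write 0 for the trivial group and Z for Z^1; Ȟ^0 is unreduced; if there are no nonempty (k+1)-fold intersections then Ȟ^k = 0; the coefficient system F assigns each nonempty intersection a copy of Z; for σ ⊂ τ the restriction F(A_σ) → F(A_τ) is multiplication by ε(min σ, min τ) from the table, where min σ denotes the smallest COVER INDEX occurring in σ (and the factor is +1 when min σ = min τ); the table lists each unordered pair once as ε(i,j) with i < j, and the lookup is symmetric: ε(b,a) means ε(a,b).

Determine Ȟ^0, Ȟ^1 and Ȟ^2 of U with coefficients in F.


nonempty overlaps:
  A12={e} A15={d} A23={a} A34={f} A45={b}
C dims 5,5; δ0: rk 4, SNF 1^4
degree 0: 5−4−0 = 1 → Ȟ^0 ≅ Z
degree 1: 5−0−4 = 1 → Ȟ^1 ≅ Z
degree 2: 0−0−0 = 0 → Ȟ^2 ≅ 0

Ȟ^0 = Z, Ȟ^1 = Z, Ȟ^2 = 0


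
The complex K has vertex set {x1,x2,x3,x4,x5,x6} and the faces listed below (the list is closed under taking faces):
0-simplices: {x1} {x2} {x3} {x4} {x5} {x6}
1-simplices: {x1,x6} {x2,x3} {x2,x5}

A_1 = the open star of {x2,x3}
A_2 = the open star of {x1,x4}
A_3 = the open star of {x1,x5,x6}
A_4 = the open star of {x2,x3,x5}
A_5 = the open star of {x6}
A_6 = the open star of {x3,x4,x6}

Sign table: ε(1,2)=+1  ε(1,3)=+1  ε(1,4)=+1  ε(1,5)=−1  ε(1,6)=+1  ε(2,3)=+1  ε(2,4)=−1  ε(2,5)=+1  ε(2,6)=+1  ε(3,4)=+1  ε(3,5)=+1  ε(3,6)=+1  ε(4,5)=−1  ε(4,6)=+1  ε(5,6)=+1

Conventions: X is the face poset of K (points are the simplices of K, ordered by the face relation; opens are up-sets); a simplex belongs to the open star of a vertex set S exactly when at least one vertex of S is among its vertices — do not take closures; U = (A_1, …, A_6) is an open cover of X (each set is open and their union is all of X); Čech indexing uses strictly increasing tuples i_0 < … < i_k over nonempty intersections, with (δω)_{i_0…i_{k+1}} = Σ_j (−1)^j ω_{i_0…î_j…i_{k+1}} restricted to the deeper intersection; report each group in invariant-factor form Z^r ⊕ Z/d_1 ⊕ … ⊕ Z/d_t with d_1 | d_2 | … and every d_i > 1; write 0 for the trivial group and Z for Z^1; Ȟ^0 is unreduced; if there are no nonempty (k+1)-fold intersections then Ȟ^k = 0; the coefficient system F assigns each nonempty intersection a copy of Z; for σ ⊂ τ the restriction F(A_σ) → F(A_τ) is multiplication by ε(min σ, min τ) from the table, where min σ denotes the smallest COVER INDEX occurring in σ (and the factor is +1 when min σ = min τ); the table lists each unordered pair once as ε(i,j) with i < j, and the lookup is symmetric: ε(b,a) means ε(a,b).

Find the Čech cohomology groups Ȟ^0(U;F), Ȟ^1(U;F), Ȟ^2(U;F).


nonempty overlaps:
  A1={{x2},{x3},{x2,x3},{x2,x5}} A2={{x1},{x4},{x1,x6}} A3={{x1},{x5},{x6},{x1,x6},{x2,x5}} A4={{x2},{x3},{x5},{x2,x3},{x2,x5}} A5={{x6},{x1,x6}} A6={{x3},{x4},{x6},{x1,x6},{x2,x3}}
  A13={{x2,x5}} A14={{x2},{x3},{x2,x3},{x2,x5}} A16={{x3},{x2,x3}} A23={{x1},{x1,x6}} A25={{x1,x6}} A26={{x4},{x1,x6}} A34={{x5},{x2,x5}} A35={{x6},{x1,x6}} A36={{x6},{x1,x6}} A46={{x3},{x2,x3}} A56={{x6},{x1,x6}}
  A134={{x2,x5}} A146={{x3},{x2,x3}} A235={{x1,x6}} A236={{x1,x6}} A256={{x1,x6}} A356={{x6},{x1,x6}}
  A2356={{x1,x6}}
C dims 6,11,6,1; δ0: rk 5, SNF 1^5; δ1: rk 5, SNF 1^5; δ2: rk 1, SNF 1^1
degree 0: 6−5−0 = 1 → Ȟ^0 ≅ Z
degree 1: 11−5−5 = 1 → Ȟ^1 ≅ Z
degree 2: 6−1−5 = 0 → Ȟ^2 ≅ 0

Ȟ^0(U;F) ≅ Z, Ȟ^1(U;F) ≅ Z and Ȟ^2(U;F) ≅ 0


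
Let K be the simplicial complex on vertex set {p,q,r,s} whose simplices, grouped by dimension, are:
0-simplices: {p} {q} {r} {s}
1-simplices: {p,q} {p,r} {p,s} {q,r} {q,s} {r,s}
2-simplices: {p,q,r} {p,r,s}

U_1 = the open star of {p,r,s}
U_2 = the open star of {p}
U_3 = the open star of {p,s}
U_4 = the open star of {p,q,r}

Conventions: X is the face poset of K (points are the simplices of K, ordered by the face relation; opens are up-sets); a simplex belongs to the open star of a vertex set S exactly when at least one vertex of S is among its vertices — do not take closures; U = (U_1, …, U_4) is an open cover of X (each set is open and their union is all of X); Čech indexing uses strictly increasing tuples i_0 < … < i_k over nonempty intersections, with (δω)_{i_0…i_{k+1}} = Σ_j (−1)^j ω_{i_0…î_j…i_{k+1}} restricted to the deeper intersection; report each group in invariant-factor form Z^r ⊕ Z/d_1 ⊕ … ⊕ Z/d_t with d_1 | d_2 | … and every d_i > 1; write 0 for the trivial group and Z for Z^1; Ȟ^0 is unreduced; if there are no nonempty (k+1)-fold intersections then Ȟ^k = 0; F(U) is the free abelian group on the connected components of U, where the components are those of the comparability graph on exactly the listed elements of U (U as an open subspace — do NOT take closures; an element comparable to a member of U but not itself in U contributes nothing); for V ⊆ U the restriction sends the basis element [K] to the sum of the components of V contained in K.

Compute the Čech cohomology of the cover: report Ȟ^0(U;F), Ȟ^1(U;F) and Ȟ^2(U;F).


nonempty overlaps:
  U1={{p},{r},{s},{p,q},{p,r},{p,s},{q,r},{q,s},{r,s},{p,q,r},{p,r,s}} U2={{p},{p,q},{p,r},{p,s},{p,q,r},{p,r,s}} U3={{p},{s},{p,q},{p,r},{p,s},{q,s},{r,s},{p,q,r},{p,r,s}} U4={{p},{q},{r},{p,q},{p,r},{p,s},{q,r},{q,s},{r,s},{p,q,r},{p,r,s}}
  U12={{p},{p,q},{p,r},{p,s},{p,q,r},{p,r,s}} U13={{p},{s},{p,q},{p,r},{p,s},{q,s},{r,s},{p,q,r},{p,r,s}} U14={{p},{r},{p,q},{p,r},{p,s},{q,r},{q,s},{r,s},{p,q,r},{p,r,s}} U23={{p},{p,q},{p,r},{p,s},{p,q,r},{p,r,s}} U24={{p},{p,q},{p,r},{p,s},{p,q,r},{p,r,s}} U34={{p},{p,q},{p,r},{p,s},{q,s},{r,s},{p,q,r},{p,r,s}}
  U123={{p},{p,q},{p,r},{p,s},{p,q,r},{p,r,s}} U124={{p},{p,q},{p,r},{p,s},{p,q,r},{p,r,s}} U134={{p},{p,q},{p,r},{p,s},{q,s},{r,s},{p,q,r},{p,r,s}} U234={{p},{p,q},{p,r},{p,s},{p,q,r},{p,r,s}}
  U1234={{p},{p,q},{p,r},{p,s},{p,q,r},{p,r,s}}
components per intersection:
  U1: {{p},{r},{s},{p,q},{p,r},{p,s},{q,r},{q,s},{r,s},{p,q,r},{p,r,s}}
  U2: {{p},{p,q},{p,r},{p,s},{p,q,r},{p,r,s}}
  U3: {{p},{s},{p,q},{p,r},{p,s},{q,s},{r,s},{p,q,r},{p,r,s}}
  U4: {{p},{q},{r},{p,q},{p,r},{p,s},{q,r},{q,s},{r,s},{p,q,r},{p,r,s}}
  U12: {{p},{p,q},{p,r},{p,s},{p,q,r},{p,r,s}}
  U13: {{p},{s},{p,q},{p,r},{p,s},{q,s},{r,s},{p,q,r},{p,r,s}}
  U14: {{p},{r},{p,q},{p,r},{p,s},{q,r},{r,s},{p,q,r},{p,r,s}} {{q,s}}
  U23: {{p},{p,q},{p,r},{p,s},{p,q,r},{p,r,s}}
  U24: {{p},{p,q},{p,r},{p,s},{p,q,r},{p,r,s}}
  U34: {{p},{p,q},{p,r},{p,s},{r,s},{p,q,r},{p,r,s}} {{q,s}}
  U123: {{p},{p,q},{p,r},{p,s},{p,q,r},{p,r,s}}
  U124: {{p},{p,q},{p,r},{p,s},{p,q,r},{p,r,s}}
  U134: {{p},{p,q},{p,r},{p,s},{r,s},{p,q,r},{p,r,s}} {{q,s}}
  U234: {{p},{p,q},{p,r},{p,s},{p,q,r},{p,r,s}}
  U1234: {{p},{p,q},{p,r},{p,s},{p,q,r},{p,r,s}}
C dims 4,8,5,1; δ0: rk 3, SNF 1^3; δ1: rk 4, SNF 1^4; δ2: rk 1, SNF 1^1
degree 0: 4−3−0 = 1 → Ȟ^0 ≅ Z
degree 1: 8−4−3 = 1 → Ȟ^1 ≅ Z
degree 2: 5−1−4 = 0 → Ȟ^2 ≅ 0

Ȟ^0 = Z, Ȟ^1 = Z and Ȟ^2 = 0


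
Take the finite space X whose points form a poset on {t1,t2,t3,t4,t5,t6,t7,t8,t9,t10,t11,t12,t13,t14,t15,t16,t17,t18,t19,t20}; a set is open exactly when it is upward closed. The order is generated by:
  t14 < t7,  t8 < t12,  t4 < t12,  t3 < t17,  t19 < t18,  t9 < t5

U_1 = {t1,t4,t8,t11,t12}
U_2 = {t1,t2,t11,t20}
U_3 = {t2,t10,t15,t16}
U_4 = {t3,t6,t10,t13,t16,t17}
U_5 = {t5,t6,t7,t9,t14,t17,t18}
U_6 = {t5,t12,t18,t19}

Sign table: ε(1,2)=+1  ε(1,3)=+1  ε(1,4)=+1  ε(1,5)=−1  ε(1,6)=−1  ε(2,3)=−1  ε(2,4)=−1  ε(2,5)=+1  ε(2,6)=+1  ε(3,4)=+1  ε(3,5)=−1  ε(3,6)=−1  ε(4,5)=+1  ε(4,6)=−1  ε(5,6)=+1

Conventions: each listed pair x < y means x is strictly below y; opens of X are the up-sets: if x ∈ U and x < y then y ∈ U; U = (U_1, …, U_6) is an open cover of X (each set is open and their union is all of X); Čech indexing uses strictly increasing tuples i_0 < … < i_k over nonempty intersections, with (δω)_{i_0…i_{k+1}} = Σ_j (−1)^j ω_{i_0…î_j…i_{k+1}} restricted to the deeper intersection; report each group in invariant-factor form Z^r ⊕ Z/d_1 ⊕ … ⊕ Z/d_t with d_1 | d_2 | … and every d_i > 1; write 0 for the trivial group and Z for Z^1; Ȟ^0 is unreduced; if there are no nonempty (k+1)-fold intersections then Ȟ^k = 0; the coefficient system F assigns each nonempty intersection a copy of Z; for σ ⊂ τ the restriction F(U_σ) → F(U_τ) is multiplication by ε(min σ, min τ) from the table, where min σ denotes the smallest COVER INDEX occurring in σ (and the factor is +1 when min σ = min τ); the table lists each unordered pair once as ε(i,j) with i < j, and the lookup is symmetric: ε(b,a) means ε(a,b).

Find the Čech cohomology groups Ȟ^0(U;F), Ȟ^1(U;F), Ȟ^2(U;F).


nonempty overlaps:
  U12={t1,t11} U16={t12} U23={t2} U34={t10,t16} U45={t6,t17} U56={t5,t18}
C dims 6,6; δ0: rk 5, SNF 1^5
degree 0: 6−5−0 = 1 → Ȟ^0 ≅ Z
degree 1: 6−0−5 = 1 → Ȟ^1 ≅ Z
degree 2: 0−0−0 = 0 → Ȟ^2 ≅ 0

Ȟ^0(U;F) ≅ Z; Ȟ^1(U;F) ≅ Z; Ȟ^2(U;F) ≅ 0
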